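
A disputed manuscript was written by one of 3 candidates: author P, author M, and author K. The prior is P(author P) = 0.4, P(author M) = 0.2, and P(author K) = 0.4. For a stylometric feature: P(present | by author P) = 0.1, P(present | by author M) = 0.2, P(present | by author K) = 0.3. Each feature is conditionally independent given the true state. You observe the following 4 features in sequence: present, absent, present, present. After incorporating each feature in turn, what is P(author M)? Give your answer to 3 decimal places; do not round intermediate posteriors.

After 'present': normaliser = 0.1·0.4000 + 0.2·0.2000 + 0.3·0.4000; P(author P) ≈ 0.2000, P(author M) ≈ 0.2000, P(author K) ≈ 0.6000
After 'absent': normaliser = 0.9·0.2000 + 0.8·0.2000 + 0.7·0.6000; P(author P) ≈ 0.2368, P(author M) ≈ 0.2105, P(author K) ≈ 0.5526
After 'present': normaliser = 0.1·0.2368 + 0.2·0.2105 + 0.3·0.5526; P(author P) ≈ 0.1023, P(author M) ≈ 0.1818, P(author K) ≈ 0.7159
After 'present': normaliser = 0.1·0.1023 + 0.2·0.1818 + 0.3·0.7159; P(author P) ≈ 0.0391, P(author M) ≈ 0.1391, P(author K) ≈ 0.8217

0.139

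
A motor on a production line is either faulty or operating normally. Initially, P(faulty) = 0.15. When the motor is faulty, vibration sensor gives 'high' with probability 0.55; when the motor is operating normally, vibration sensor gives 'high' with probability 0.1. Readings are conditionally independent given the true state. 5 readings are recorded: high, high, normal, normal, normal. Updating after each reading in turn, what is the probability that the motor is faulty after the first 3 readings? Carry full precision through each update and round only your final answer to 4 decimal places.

After 'high': P(faulty) = 0.55·0.1500 / (0.55·0.1500 + 0.1·0.8500) ≈ 0.4925
After 'high': P(faulty) = 0.55·0.4925 / (0.55·0.4925 + 0.1·0.5075) ≈ 0.8422
After 'normal': P(faulty) = 0.45·0.8422 / (0.45·0.8422 + 0.9·0.1578) ≈ 0.7275

0.7275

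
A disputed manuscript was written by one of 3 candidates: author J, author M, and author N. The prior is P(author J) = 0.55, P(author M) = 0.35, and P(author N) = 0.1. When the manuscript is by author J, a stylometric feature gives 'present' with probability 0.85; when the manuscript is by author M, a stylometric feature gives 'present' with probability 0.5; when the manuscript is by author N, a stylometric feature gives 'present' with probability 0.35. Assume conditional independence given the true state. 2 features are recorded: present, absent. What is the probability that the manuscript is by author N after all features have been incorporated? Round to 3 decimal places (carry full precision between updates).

0.126

After 'present': normaliser = 0.85·0.5500 + 0.5·0.3500 + 0.35·0.1000; P(author J) ≈ 0.6900, P(author M) ≈ 0.2583, P(author N) ≈ 0.0517
After 'absent': normaliser = 0.15·0.6900 + 0.5·0.2583 + 0.65·0.0517; P(author J) ≈ 0.3888, P(author M) ≈ 0.4851, P(author N) ≈ 0.1261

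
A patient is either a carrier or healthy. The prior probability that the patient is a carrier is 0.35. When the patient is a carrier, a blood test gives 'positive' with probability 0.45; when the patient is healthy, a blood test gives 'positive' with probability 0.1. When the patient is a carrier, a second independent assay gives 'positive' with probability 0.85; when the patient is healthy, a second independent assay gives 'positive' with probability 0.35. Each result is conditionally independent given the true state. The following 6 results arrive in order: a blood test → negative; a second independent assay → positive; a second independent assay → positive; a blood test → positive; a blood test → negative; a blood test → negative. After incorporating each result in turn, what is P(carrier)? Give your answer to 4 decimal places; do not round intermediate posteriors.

Apply Bayes' rule sequentially, carrying P(carrier) forward.
After a blood test='negative': P(carrier) = 0.55·0.3500 / (0.55·0.3500 + 0.9·0.6500) ≈ 0.2476
After a second independent assay='positive': P(carrier) = 0.85·0.2476 / (0.85·0.2476 + 0.35·0.7524) ≈ 0.4442
After a second independent assay='positive': P(carrier) = 0.85·0.4442 / (0.85·0.4442 + 0.35·0.5558) ≈ 0.6600
After a blood test='positive': P(carrier) = 0.45·0.6600 / (0.45·0.6600 + 0.1·0.3400) ≈ 0.8973
After a blood test='negative': P(carrier) = 0.55·0.8973 / (0.55·0.8973 + 0.9·0.1027) ≈ 0.8422
After a blood test='negative': P(carrier) = 0.55·0.8422 / (0.55·0.8422 + 0.9·0.1578) ≈ 0.7653

0.7653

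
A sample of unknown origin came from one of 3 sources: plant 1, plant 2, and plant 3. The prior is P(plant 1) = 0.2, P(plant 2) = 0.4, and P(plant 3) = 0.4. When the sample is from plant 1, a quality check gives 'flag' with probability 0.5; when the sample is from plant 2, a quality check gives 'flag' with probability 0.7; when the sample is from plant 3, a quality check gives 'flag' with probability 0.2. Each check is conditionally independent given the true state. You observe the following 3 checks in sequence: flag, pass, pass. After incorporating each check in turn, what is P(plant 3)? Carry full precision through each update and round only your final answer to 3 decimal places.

Apply Bayes' rule sequentially, carrying P(plant 3) forward.
After 'flag': normaliser = 0.5·0.2000 + 0.7·0.4000 + 0.2·0.4000; P(plant 1) ≈ 0.2174, P(plant 2) ≈ 0.6087, P(plant 3) ≈ 0.1739
After 'pass': normaliser = 0.5·0.2174 + 0.3·0.6087 + 0.8·0.1739; P(plant 1) ≈ 0.2525, P(plant 2) ≈ 0.4242, P(plant 3) ≈ 0.3232
After 'pass': normaliser = 0.5·0.2525 + 0.3·0.4242 + 0.8·0.3232; P(plant 1) ≈ 0.2465, P(plant 2) ≈ 0.2485, P(plant 3) ≈ 0.5049

0.505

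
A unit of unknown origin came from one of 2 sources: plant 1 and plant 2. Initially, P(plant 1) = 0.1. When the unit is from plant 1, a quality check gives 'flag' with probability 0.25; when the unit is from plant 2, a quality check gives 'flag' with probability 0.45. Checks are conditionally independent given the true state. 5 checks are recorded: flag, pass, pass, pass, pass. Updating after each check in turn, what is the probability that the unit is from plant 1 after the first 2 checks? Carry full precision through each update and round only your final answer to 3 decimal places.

After 'flag': P(plant 1) = 0.25·0.1000 / (0.25·0.1000 + 0.45·0.9000) ≈ 0.0581
After 'pass': P(plant 1) = 0.75·0.0581 / (0.75·0.0581 + 0.55·0.9419) ≈ 0.0776

0.078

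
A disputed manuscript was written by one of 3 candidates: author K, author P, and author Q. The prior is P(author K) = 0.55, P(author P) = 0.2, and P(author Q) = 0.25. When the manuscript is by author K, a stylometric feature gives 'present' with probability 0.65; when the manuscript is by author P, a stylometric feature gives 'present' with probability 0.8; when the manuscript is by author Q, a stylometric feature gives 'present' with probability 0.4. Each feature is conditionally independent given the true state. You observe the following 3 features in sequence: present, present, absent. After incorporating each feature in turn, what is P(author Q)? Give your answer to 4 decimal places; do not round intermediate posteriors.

0.1833

After 'present': normaliser = 0.65·0.5500 + 0.8·0.2000 + 0.4·0.2500; P(author K) ≈ 0.5789, P(author P) ≈ 0.2591, P(author Q) ≈ 0.1619
After 'present': normaliser = 0.65·0.5789 + 0.8·0.2591 + 0.4·0.1619; P(author K) ≈ 0.5804, P(author P) ≈ 0.3197, P(author Q) ≈ 0.0999
After 'absent': normaliser = 0.35·0.5804 + 0.2·0.3197 + 0.6·0.0999; P(author K) ≈ 0.6212, P(author P) ≈ 0.1955, P(author Q) ≈ 0.1833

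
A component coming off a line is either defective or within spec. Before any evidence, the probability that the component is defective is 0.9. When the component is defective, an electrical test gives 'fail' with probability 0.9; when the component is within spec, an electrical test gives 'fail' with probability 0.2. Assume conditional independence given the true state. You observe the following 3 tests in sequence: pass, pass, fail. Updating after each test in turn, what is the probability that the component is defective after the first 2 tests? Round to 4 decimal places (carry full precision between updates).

0.1233

After 'pass': P(defective) = 0.1·0.9000 / (0.1·0.9000 + 0.8·0.1000) ≈ 0.5294
After 'pass': P(defective) = 0.1·0.5294 / (0.1·0.5294 + 0.8·0.4706) ≈ 0.1233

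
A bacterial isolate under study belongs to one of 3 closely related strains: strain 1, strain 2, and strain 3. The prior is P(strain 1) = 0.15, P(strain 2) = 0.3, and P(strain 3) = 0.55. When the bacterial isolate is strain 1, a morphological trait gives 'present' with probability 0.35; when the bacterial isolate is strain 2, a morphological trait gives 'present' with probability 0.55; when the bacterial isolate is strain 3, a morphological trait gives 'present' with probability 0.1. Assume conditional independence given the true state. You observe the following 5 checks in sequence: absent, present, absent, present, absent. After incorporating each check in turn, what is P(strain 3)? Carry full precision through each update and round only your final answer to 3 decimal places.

0.231

Apply Bayes' rule sequentially, carrying P(strain 3) forward.
After 'absent': normaliser = 0.65·0.1500 + 0.45·0.3000 + 0.9·0.5500; P(strain 1) ≈ 0.1340, P(strain 2) ≈ 0.1856, P(strain 3) ≈ 0.6804
After 'present': normaliser = 0.35·0.1340 + 0.55·0.1856 + 0.1·0.6804; P(strain 1) ≈ 0.2162, P(strain 2) ≈ 0.4703, P(strain 3) ≈ 0.3135
After 'absent': normaliser = 0.65·0.2162 + 0.45·0.4703 + 0.9·0.3135; P(strain 1) ≈ 0.2215, P(strain 2) ≈ 0.3336, P(strain 3) ≈ 0.4449
After 'present': normaliser = 0.35·0.2215 + 0.55·0.3336 + 0.1·0.4449; P(strain 1) ≈ 0.2537, P(strain 2) ≈ 0.6006, P(strain 3) ≈ 0.1456
After 'absent': normaliser = 0.65·0.2537 + 0.45·0.6006 + 0.9·0.1456; P(strain 1) ≈ 0.2913, P(strain 2) ≈ 0.4773, P(strain 3) ≈ 0.2314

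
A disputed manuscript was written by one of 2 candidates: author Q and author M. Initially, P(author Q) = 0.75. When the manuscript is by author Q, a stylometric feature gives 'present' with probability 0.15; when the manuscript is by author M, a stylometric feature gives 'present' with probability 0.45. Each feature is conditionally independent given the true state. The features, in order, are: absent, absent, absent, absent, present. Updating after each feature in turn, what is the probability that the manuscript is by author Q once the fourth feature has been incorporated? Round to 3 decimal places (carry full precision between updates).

0.945

After 'absent': P(author Q) = 0.85·0.7500 / (0.85·0.7500 + 0.55·0.2500) ≈ 0.8226
After 'absent': P(author Q) = 0.85·0.8226 / (0.85·0.8226 + 0.55·0.1774) ≈ 0.8775
After 'absent': P(author Q) = 0.85·0.8775 / (0.85·0.8775 + 0.55·0.1225) ≈ 0.9172
After 'absent': P(author Q) = 0.85·0.9172 / (0.85·0.9172 + 0.55·0.0828) ≈ 0.9448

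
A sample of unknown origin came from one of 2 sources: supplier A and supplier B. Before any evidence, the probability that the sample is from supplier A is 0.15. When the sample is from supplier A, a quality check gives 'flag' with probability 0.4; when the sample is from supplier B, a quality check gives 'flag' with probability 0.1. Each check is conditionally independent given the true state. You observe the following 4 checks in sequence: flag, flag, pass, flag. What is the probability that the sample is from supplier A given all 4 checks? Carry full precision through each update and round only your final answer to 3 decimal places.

0.883

After 'flag': P(supplier A) = 0.4·0.1500 / (0.4·0.1500 + 0.1·0.8500) ≈ 0.4138
After 'flag': P(supplier A) = 0.4·0.4138 / (0.4·0.4138 + 0.1·0.5862) ≈ 0.7385
After 'pass': P(supplier A) = 0.6·0.7385 / (0.6·0.7385 + 0.9·0.2615) ≈ 0.6531
After 'flag': P(supplier A) = 0.4·0.6531 / (0.4·0.6531 + 0.1·0.3469) ≈ 0.8828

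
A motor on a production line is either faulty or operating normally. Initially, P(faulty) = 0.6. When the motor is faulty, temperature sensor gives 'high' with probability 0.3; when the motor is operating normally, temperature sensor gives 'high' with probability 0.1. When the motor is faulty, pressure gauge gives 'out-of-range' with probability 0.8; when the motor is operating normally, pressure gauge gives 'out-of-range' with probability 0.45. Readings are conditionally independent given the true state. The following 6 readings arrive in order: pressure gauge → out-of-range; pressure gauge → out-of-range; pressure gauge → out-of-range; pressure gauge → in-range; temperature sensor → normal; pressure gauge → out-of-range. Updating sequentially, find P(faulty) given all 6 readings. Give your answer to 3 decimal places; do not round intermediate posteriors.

0.809

Apply Bayes' rule sequentially, carrying P(faulty) forward.
After pressure gauge='out-of-range': P(faulty) = 0.8·0.6000 / (0.8·0.6000 + 0.45·0.4000) ≈ 0.7273
After pressure gauge='out-of-range': P(faulty) = 0.8·0.7273 / (0.8·0.7273 + 0.45·0.2727) ≈ 0.8258
After pressure gauge='out-of-range': P(faulty) = 0.8·0.8258 / (0.8·0.8258 + 0.45·0.1742) ≈ 0.8939
After pressure gauge='in-range': P(faulty) = 0.2·0.8939 / (0.2·0.8939 + 0.55·0.1061) ≈ 0.7540
After temperature sensor='normal': P(faulty) = 0.7·0.7540 / (0.7·0.7540 + 0.9·0.2460) ≈ 0.7045
After pressure gauge='out-of-range': P(faulty) = 0.8·0.7045 / (0.8·0.7045 + 0.45·0.2955) ≈ 0.8091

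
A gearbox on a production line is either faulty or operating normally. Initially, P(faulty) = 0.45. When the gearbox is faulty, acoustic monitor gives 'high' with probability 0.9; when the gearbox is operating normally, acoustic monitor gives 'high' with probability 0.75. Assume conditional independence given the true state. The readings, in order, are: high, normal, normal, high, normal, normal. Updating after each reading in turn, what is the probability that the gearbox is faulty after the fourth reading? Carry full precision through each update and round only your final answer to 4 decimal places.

After 'high': P(faulty) = 0.9·0.4500 / (0.9·0.4500 + 0.75·0.5500) ≈ 0.4954
After 'normal': P(faulty) = 0.1·0.4954 / (0.1·0.4954 + 0.25·0.5046) ≈ 0.2820
After 'normal': P(faulty) = 0.1·0.2820 / (0.1·0.2820 + 0.25·0.7180) ≈ 0.1358
After 'high': P(faulty) = 0.9·0.1358 / (0.9·0.1358 + 0.75·0.8642) ≈ 0.1586

0.1586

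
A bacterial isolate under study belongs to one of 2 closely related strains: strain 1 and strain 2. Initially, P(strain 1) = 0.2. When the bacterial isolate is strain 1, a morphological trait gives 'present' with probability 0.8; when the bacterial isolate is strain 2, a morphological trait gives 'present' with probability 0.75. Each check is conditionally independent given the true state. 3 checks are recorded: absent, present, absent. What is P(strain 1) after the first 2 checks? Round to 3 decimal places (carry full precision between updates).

After 'absent': P(strain 1) = 0.2·0.2000 / (0.2·0.2000 + 0.25·0.8000) ≈ 0.1667
After 'present': P(strain 1) = 0.8·0.1667 / (0.8·0.1667 + 0.75·0.8333) ≈ 0.1758

0.176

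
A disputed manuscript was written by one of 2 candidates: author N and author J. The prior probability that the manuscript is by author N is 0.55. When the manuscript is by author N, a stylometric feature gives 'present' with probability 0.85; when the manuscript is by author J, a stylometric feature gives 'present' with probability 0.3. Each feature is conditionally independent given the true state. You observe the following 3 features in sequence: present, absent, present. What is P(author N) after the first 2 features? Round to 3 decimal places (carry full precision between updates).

After 'present': P(author N) = 0.85·0.5500 / (0.85·0.5500 + 0.3·0.4500) ≈ 0.7759
After 'absent': P(author N) = 0.15·0.7759 / (0.15·0.7759 + 0.7·0.2241) ≈ 0.4260

0.426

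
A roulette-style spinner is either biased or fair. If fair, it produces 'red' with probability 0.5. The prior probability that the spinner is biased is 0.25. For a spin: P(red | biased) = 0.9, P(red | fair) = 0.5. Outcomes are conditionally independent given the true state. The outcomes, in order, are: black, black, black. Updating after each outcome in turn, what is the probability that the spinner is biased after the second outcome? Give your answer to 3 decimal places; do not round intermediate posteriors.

After 'black': P(biased) = 0.1·0.2500 / (0.1·0.2500 + 0.5·0.7500) ≈ 0.0625
After 'black': P(biased) = 0.1·0.0625 / (0.1·0.0625 + 0.5·0.9375) ≈ 0.0132

0.013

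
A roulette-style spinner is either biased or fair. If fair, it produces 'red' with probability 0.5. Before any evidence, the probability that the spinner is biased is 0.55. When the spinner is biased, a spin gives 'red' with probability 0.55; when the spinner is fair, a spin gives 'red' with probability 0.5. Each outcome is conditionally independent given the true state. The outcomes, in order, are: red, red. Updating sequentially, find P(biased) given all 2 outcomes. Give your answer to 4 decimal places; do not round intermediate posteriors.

0.5966

Apply Bayes' rule sequentially, carrying P(biased) forward.
After 'red': P(biased) = 0.55·0.5500 / (0.55·0.5500 + 0.5·0.4500) ≈ 0.5735
After 'red': P(biased) = 0.55·0.5735 / (0.55·0.5735 + 0.5·0.4265) ≈ 0.5966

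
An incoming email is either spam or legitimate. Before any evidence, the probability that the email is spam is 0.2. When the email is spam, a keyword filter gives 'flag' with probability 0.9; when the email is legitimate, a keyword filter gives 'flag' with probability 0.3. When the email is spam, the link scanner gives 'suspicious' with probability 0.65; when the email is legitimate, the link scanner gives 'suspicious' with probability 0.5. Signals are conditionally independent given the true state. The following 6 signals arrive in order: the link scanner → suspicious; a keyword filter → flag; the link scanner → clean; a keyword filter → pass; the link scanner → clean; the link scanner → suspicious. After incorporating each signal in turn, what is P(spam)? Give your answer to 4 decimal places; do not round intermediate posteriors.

After the link scanner='suspicious': P(spam) = 0.65·0.2000 / (0.65·0.2000 + 0.5·0.8000) ≈ 0.2453
After a keyword filter='flag': P(spam) = 0.9·0.2453 / (0.9·0.2453 + 0.3·0.7547) ≈ 0.4937
After the link scanner='clean': P(spam) = 0.35·0.4937 / (0.35·0.4937 + 0.5·0.5063) ≈ 0.4056
After a keyword filter='pass': P(spam) = 0.1·0.4056 / (0.1·0.4056 + 0.7·0.5944) ≈ 0.0888
After the link scanner='clean': P(spam) = 0.35·0.0888 / (0.35·0.0888 + 0.5·0.9112) ≈ 0.0639
After the link scanner='suspicious': P(spam) = 0.65·0.0639 / (0.65·0.0639 + 0.5·0.9361) ≈ 0.0815

0.0815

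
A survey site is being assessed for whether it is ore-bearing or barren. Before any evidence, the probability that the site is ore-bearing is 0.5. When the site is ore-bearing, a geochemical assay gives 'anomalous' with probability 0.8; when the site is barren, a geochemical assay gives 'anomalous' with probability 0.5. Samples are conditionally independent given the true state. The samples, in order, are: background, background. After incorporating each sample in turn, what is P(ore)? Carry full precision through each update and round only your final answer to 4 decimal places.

After 'background': P(ore) = 0.2·0.5000 / (0.2·0.5000 + 0.5·0.5000) ≈ 0.2857
After 'background': P(ore) = 0.2·0.2857 / (0.2·0.2857 + 0.5·0.7143) ≈ 0.1379

0.1379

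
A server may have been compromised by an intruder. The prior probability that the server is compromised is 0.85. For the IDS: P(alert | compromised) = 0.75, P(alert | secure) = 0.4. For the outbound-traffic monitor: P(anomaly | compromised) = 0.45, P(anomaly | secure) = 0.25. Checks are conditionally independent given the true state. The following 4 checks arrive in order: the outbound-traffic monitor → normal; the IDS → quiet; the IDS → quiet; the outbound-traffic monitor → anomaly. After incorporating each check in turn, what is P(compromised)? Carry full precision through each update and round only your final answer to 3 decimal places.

Each posterior becomes the prior for the next update.
After the outbound-traffic monitor='normal': P(compromised) = 0.55·0.8500 / (0.55·0.8500 + 0.75·0.1500) ≈ 0.8060
After the IDS='quiet': P(compromised) = 0.25·0.8060 / (0.25·0.8060 + 0.6·0.1940) ≈ 0.6339
After the IDS='quiet': P(compromised) = 0.25·0.6339 / (0.25·0.6339 + 0.6·0.3661) ≈ 0.4191
After the outbound-traffic monitor='anomaly': P(compromised) = 0.45·0.4191 / (0.45·0.4191 + 0.25·0.5809) ≈ 0.5650

0.565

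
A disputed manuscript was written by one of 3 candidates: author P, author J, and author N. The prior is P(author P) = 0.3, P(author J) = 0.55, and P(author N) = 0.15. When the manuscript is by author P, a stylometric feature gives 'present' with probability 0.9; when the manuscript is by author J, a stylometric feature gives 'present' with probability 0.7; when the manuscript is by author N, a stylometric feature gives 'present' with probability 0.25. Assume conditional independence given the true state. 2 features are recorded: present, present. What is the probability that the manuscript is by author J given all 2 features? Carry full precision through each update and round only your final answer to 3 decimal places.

After 'present': normaliser = 0.9·0.3000 + 0.7·0.5500 + 0.25·0.1500; P(author P) ≈ 0.3899, P(author J) ≈ 0.5560, P(author N) ≈ 0.0542
After 'present': normaliser = 0.9·0.3899 + 0.7·0.5560 + 0.25·0.0542; P(author P) ≈ 0.4656, P(author J) ≈ 0.5164, P(author N) ≈ 0.0180

0.516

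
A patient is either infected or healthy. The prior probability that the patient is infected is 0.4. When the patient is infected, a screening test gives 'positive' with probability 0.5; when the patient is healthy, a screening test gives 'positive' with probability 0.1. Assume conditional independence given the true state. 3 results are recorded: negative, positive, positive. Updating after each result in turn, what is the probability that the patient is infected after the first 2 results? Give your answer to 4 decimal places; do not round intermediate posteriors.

After 'negative': P(infected) = 0.5·0.4000 / (0.5·0.4000 + 0.9·0.6000) ≈ 0.2703
After 'positive': P(infected) = 0.5·0.2703 / (0.5·0.2703 + 0.1·0.7297) ≈ 0.6494

0.6494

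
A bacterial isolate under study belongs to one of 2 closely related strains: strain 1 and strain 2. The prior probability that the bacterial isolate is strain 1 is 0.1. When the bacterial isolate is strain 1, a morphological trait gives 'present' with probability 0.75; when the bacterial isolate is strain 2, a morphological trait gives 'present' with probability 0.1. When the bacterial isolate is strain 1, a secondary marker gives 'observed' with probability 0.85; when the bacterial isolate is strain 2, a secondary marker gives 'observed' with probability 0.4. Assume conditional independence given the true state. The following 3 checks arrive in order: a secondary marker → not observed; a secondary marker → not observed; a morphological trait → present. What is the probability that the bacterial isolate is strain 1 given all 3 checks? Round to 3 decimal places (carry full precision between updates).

After a secondary marker='not observed': P(strain 1) = 0.15·0.1000 / (0.15·0.1000 + 0.6·0.9000) ≈ 0.0270
After a secondary marker='not observed': P(strain 1) = 0.15·0.0270 / (0.15·0.0270 + 0.6·0.9730) ≈ 0.0069
After a morphological trait='present': P(strain 1) = 0.75·0.0069 / (0.75·0.0069 + 0.1·0.9931) ≈ 0.0495

0.050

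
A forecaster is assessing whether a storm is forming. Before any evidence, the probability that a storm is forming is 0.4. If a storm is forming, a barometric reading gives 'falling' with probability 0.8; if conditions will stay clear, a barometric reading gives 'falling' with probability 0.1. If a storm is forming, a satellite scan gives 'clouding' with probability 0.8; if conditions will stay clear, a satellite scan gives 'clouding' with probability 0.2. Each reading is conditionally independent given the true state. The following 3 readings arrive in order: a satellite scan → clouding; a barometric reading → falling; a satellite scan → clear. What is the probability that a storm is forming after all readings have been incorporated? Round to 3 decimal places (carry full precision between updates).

0.842

Each posterior becomes the prior for the next update.
After a satellite scan='clouding': P(storm) = 0.8·0.4000 / (0.8·0.4000 + 0.2·0.6000) ≈ 0.7273
After a barometric reading='falling': P(storm) = 0.8·0.7273 / (0.8·0.7273 + 0.1·0.2727) ≈ 0.9552
After a satellite scan='clear': P(storm) = 0.2·0.9552 / (0.2·0.9552 + 0.8·0.0448) ≈ 0.8421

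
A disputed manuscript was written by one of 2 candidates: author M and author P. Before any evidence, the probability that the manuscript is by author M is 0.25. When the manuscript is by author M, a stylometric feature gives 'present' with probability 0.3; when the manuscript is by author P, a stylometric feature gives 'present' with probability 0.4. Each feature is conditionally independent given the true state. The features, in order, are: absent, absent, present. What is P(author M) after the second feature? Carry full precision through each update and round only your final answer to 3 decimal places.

After 'absent': P(author M) = 0.7·0.2500 / (0.7·0.2500 + 0.6·0.7500) ≈ 0.2800
After 'absent': P(author M) = 0.7·0.2800 / (0.7·0.2800 + 0.6·0.7200) ≈ 0.3121

0.312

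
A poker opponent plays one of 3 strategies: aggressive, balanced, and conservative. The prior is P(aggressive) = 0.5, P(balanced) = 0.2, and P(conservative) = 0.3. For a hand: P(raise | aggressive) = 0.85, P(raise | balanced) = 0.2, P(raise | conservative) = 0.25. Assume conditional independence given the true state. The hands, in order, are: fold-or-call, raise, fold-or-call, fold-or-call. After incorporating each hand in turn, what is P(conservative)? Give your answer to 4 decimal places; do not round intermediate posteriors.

Each posterior becomes the prior for the next update.
After 'fold-or-call': normaliser = 0.15·0.5000 + 0.8·0.2000 + 0.75·0.3000; P(aggressive) ≈ 0.1630, P(balanced) ≈ 0.3478, P(conservative) ≈ 0.4891
After 'raise': normaliser = 0.85·0.1630 + 0.2·0.3478 + 0.25·0.4891; P(aggressive) ≈ 0.4194, P(balanced) ≈ 0.2105, P(conservative) ≈ 0.3701
After 'fold-or-call': normaliser = 0.15·0.4194 + 0.8·0.2105 + 0.75·0.3701; P(aggressive) ≈ 0.1236, P(balanced) ≈ 0.3310, P(conservative) ≈ 0.5454
After 'fold-or-call': normaliser = 0.15·0.1236 + 0.8·0.3310 + 0.75·0.5454; P(aggressive) ≈ 0.0268, P(balanced) ≈ 0.3824, P(conservative) ≈ 0.5908

0.5908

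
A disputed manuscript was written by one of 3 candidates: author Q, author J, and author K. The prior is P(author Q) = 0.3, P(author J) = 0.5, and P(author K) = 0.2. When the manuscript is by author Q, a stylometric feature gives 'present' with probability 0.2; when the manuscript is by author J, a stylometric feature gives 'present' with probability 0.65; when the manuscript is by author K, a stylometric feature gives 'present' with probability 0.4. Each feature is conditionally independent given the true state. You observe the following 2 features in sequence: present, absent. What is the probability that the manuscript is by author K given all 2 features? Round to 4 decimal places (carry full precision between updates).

0.2288

After 'present': normaliser = 0.2·0.3000 + 0.65·0.5000 + 0.4·0.2000; P(author Q) ≈ 0.1290, P(author J) ≈ 0.6989, P(author K) ≈ 0.1720
After 'absent': normaliser = 0.8·0.1290 + 0.35·0.6989 + 0.6·0.1720; P(author Q) ≈ 0.2288, P(author J) ≈ 0.5423, P(author K) ≈ 0.2288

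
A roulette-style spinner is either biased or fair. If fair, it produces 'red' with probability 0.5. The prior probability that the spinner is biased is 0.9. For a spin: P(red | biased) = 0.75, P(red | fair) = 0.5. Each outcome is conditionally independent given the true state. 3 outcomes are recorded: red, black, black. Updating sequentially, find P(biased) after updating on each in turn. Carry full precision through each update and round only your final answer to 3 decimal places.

0.771

After 'red': P(biased) = 0.75·0.9000 / (0.75·0.9000 + 0.5·0.1000) ≈ 0.9310
After 'black': P(biased) = 0.25·0.9310 / (0.25·0.9310 + 0.5·0.0690) ≈ 0.8710
After 'black': P(biased) = 0.25·0.8710 / (0.25·0.8710 + 0.5·0.1290) ≈ 0.7714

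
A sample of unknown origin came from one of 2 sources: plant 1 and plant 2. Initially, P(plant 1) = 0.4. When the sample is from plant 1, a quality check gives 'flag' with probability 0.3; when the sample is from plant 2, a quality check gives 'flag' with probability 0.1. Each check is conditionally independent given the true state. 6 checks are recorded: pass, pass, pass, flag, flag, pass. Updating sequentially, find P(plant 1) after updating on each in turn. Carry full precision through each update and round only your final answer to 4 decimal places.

0.6871

Apply Bayes' rule sequentially, carrying P(plant 1) forward.
After 'pass': P(plant 1) = 0.7·0.4000 / (0.7·0.4000 + 0.9·0.6000) ≈ 0.3415
After 'pass': P(plant 1) = 0.7·0.3415 / (0.7·0.3415 + 0.9·0.6585) ≈ 0.2874
After 'pass': P(plant 1) = 0.7·0.2874 / (0.7·0.2874 + 0.9·0.7126) ≈ 0.2388
After 'flag': P(plant 1) = 0.3·0.2388 / (0.3·0.2388 + 0.1·0.7612) ≈ 0.4848
After 'flag': P(plant 1) = 0.3·0.4848 / (0.3·0.4848 + 0.1·0.5152) ≈ 0.7384
After 'pass': P(plant 1) = 0.7·0.7384 / (0.7·0.7384 + 0.9·0.2616) ≈ 0.6871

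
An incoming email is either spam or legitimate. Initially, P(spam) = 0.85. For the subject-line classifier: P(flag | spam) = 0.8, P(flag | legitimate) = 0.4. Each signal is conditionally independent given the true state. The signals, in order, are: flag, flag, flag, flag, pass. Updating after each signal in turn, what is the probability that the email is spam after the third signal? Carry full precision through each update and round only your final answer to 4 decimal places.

0.9784

Apply Bayes' rule sequentially, carrying P(spam) forward.
After 'flag': P(spam) = 0.8·0.8500 / (0.8·0.8500 + 0.4·0.1500) ≈ 0.9189
After 'flag': P(spam) = 0.8·0.9189 / (0.8·0.9189 + 0.4·0.0811) ≈ 0.9577
After 'flag': P(spam) = 0.8·0.9577 / (0.8·0.9577 + 0.4·0.0423) ≈ 0.9784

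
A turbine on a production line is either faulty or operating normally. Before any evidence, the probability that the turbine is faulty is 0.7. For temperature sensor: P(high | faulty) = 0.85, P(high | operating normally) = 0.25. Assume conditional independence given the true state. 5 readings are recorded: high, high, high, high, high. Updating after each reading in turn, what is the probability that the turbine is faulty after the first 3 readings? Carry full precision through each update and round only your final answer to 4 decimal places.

Apply Bayes' rule sequentially, carrying P(faulty) forward.
After 'high': P(faulty) = 0.85·0.7000 / (0.85·0.7000 + 0.25·0.3000) ≈ 0.8881
After 'high': P(faulty) = 0.85·0.8881 / (0.85·0.8881 + 0.25·0.1119) ≈ 0.9643
After 'high': P(faulty) = 0.85·0.9643 / (0.85·0.9643 + 0.25·0.0357) ≈ 0.9892

0.9892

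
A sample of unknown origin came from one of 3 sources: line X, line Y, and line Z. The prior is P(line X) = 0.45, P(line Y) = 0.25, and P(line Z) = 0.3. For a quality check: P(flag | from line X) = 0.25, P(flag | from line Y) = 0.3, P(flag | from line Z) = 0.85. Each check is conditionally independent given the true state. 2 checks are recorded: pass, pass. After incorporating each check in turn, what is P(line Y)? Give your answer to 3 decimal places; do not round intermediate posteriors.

0.320

Each posterior becomes the prior for the next update.
After 'pass': normaliser = 0.75·0.4500 + 0.7·0.2500 + 0.15·0.3000; P(line X) ≈ 0.6054, P(line Y) ≈ 0.3139, P(line Z) ≈ 0.0807
After 'pass': normaliser = 0.75·0.6054 + 0.7·0.3139 + 0.15·0.0807; P(line X) ≈ 0.6620, P(line Y) ≈ 0.3204, P(line Z) ≈ 0.0177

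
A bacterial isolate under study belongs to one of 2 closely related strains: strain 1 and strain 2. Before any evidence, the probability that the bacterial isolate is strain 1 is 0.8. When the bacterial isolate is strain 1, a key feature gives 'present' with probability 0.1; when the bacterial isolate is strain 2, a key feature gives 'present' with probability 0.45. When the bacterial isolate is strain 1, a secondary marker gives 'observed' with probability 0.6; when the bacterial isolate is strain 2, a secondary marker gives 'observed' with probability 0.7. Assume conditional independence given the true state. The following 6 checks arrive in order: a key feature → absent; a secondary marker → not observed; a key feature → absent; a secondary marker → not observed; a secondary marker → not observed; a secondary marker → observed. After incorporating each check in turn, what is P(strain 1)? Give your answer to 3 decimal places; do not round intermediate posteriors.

0.956

After a key feature='absent': P(strain 1) = 0.9·0.8000 / (0.9·0.8000 + 0.55·0.2000) ≈ 0.8675
After a secondary marker='not observed': P(strain 1) = 0.4·0.8675 / (0.4·0.8675 + 0.3·0.1325) ≈ 0.8972
After a key feature='absent': P(strain 1) = 0.9·0.8972 / (0.9·0.8972 + 0.55·0.1028) ≈ 0.9346
After a secondary marker='not observed': P(strain 1) = 0.4·0.9346 / (0.4·0.9346 + 0.3·0.0654) ≈ 0.9501
After a secondary marker='not observed': P(strain 1) = 0.4·0.9501 / (0.4·0.9501 + 0.3·0.0499) ≈ 0.9621
After a secondary marker='observed': P(strain 1) = 0.6·0.9621 / (0.6·0.9621 + 0.7·0.0379) ≈ 0.9561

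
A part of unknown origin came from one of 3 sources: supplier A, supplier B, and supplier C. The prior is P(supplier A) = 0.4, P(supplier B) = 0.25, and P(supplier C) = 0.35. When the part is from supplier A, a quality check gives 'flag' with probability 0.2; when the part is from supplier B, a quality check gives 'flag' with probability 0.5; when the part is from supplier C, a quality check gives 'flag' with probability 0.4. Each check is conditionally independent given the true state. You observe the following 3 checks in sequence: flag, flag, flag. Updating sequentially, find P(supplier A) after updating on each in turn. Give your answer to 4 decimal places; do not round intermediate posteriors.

0.0563

After 'flag': normaliser = 0.2·0.4000 + 0.5·0.2500 + 0.4·0.3500; P(supplier A) ≈ 0.2319, P(supplier B) ≈ 0.3623, P(supplier C) ≈ 0.4058
After 'flag': normaliser = 0.2·0.2319 + 0.5·0.3623 + 0.4·0.4058; P(supplier A) ≈ 0.1190, P(supplier B) ≈ 0.4647, P(supplier C) ≈ 0.4164
After 'flag': normaliser = 0.2·0.1190 + 0.5·0.4647 + 0.4·0.4164; P(supplier A) ≈ 0.0563, P(supplier B) ≈ 0.5497, P(supplier C) ≈ 0.3940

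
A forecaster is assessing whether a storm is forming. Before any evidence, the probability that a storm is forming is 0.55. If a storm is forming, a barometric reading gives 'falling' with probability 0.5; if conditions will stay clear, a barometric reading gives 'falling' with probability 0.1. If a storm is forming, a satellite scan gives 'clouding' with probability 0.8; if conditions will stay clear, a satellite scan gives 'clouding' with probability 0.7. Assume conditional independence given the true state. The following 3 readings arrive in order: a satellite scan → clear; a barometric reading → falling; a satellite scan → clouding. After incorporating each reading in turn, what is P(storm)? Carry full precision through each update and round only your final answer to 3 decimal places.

0.823

After a satellite scan='clear': P(storm) = 0.2·0.5500 / (0.2·0.5500 + 0.3·0.4500) ≈ 0.4490
After a barometric reading='falling': P(storm) = 0.5·0.4490 / (0.5·0.4490 + 0.1·0.5510) ≈ 0.8029
After a satellite scan='clouding': P(storm) = 0.8·0.8029 / (0.8·0.8029 + 0.7·0.1971) ≈ 0.8232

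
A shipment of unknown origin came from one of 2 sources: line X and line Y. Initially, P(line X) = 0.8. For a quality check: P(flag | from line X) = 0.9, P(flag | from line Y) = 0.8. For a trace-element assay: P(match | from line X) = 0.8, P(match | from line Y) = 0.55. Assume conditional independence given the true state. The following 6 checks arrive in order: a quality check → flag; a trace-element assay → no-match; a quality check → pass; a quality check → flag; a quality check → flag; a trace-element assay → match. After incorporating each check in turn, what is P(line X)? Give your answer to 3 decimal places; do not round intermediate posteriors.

0.648

After a quality check='flag': P(line X) = 0.9·0.8000 / (0.9·0.8000 + 0.8·0.2000) ≈ 0.8182
After a trace-element assay='no-match': P(line X) = 0.2·0.8182 / (0.2·0.8182 + 0.45·0.1818) ≈ 0.6667
After a quality check='pass': P(line X) = 0.1·0.6667 / (0.1·0.6667 + 0.2·0.3333) ≈ 0.5000
After a quality check='flag': P(line X) = 0.9·0.5000 / (0.9·0.5000 + 0.8·0.5000) ≈ 0.5294
After a quality check='flag': P(line X) = 0.9·0.5294 / (0.9·0.5294 + 0.8·0.4706) ≈ 0.5586
After a trace-element assay='match': P(line X) = 0.8·0.5586 / (0.8·0.5586 + 0.55·0.4414) ≈ 0.6480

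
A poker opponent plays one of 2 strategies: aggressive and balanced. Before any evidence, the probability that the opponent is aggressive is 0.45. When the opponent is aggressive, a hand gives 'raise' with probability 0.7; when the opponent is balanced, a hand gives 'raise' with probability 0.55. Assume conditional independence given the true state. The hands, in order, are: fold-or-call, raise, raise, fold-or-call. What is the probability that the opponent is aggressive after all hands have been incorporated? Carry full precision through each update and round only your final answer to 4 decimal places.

Each posterior becomes the prior for the next update.
After 'fold-or-call': P(aggressive) = 0.3·0.4500 / (0.3·0.4500 + 0.45·0.5500) ≈ 0.3529
After 'raise': P(aggressive) = 0.7·0.3529 / (0.7·0.3529 + 0.55·0.6471) ≈ 0.4098
After 'raise': P(aggressive) = 0.7·0.4098 / (0.7·0.4098 + 0.55·0.5902) ≈ 0.4691
After 'fold-or-call': P(aggressive) = 0.3·0.4691 / (0.3·0.4691 + 0.45·0.5309) ≈ 0.3707

0.3707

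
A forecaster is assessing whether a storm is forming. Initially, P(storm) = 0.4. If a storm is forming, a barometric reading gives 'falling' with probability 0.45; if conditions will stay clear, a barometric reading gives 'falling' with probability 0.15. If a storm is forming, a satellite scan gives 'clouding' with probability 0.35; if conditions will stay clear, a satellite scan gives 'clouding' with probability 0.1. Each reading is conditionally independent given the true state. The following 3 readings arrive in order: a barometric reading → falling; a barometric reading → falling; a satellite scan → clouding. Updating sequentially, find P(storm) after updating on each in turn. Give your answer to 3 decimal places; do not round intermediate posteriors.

0.955

After a barometric reading='falling': P(storm) = 0.45·0.4000 / (0.45·0.4000 + 0.15·0.6000) ≈ 0.6667
After a barometric reading='falling': P(storm) = 0.45·0.6667 / (0.45·0.6667 + 0.15·0.3333) ≈ 0.8571
After a satellite scan='clouding': P(storm) = 0.35·0.8571 / (0.35·0.8571 + 0.1·0.1429) ≈ 0.9545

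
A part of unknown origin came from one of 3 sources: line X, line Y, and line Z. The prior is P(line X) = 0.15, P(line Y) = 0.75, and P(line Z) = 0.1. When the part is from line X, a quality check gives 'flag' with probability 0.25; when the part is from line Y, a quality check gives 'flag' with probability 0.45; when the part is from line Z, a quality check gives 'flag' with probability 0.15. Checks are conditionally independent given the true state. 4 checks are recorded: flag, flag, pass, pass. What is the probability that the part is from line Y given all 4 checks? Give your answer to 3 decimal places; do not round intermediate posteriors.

After 'flag': normaliser = 0.25·0.1500 + 0.45·0.7500 + 0.15·0.1000; P(line X) ≈ 0.0962, P(line Y) ≈ 0.8654, P(line Z) ≈ 0.0385
After 'flag': normaliser = 0.25·0.0962 + 0.45·0.8654 + 0.15·0.0385; P(line X) ≈ 0.0573, P(line Y) ≈ 0.9289, P(line Z) ≈ 0.0138
After 'pass': normaliser = 0.75·0.0573 + 0.55·0.9289 + 0.85·0.0138; P(line X) ≈ 0.0760, P(line Y) ≈ 0.9033, P(line Z) ≈ 0.0207
After 'pass': normaliser = 0.75·0.0760 + 0.55·0.9033 + 0.85·0.0207; P(line X) ≈ 0.0998, P(line Y) ≈ 0.8694, P(line Z) ≈ 0.0308

0.869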